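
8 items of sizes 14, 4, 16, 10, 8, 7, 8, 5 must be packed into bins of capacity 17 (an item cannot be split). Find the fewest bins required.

Total = 16 + 14 + 10 + 8 + 8 + 7 + 5 + 4 = 72.
Lower bound: ⌈72/17⌉ = 5 bins.
A packing using 5 bins:
  bin 1: 16 = 16
  bin 2: 14 = 14
  bin 3: 10 + 7 = 17
  bin 4: 8 + 8 = 16
  bin 5: 5 + 4 = 9
This matches the lower bound, so 5 is optimal.

5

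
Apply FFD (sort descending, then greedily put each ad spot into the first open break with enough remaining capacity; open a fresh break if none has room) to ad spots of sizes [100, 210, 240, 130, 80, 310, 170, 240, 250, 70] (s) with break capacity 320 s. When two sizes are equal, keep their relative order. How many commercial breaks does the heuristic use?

Sorted descending: 310, 250, 240, 240, 210, 170, 130, 100, 80, 70.
  310 → break 1 (new)  [load 310/320]
  250 → break 2 (new)  [load 250/320]
  240 → break 3 (new)  [load 240/320]
  240 → break 4 (new)  [load 240/320]
  210 → break 5 (new)  [load 210/320]
  170 → break 6 (new)  [load 170/320]
  130 → break 6  [load 300/320]
  100 → break 5  [load 310/320]
  80 → break 3  [load 320/320]
  70 → break 2  [load 320/320]
6 commercial breaks opened.

6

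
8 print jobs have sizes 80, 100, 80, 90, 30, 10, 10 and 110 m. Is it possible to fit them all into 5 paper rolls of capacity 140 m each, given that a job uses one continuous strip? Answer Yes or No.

A valid assignment using 5 paper rolls:
  roll 1: 110 + 30 = 140
  roll 2: 100 + 10 + 10 = 120
  roll 3: 90 = 90
  roll 4: 80 = 80
  roll 5: 80 = 80
Every load is within 140 m, so 5 paper rolls suffice.

Yes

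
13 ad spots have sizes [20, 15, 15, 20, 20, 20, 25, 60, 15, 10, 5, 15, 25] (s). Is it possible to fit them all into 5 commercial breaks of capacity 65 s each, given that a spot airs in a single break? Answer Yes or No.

A valid assignment using 5 commercial breaks:
  break 1: 60 + 5 = 65
  break 2: 25 + 25 + 15 = 65
  break 3: 20 + 20 + 20 = 60
  break 4: 20 + 15 + 15 + 15 = 65
  break 5: 10 = 10
Every load is within 65 s, so 5 commercial breaks suffice.

Yes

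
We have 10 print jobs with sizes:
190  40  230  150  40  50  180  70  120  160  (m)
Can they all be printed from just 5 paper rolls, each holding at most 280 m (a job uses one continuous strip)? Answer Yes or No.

Yes

A valid assignment using 5 paper rolls:
  roll 1: 230 + 50 = 280
  roll 2: 190 + 70 = 260
  roll 3: 180 + 40 + 40 = 260
  roll 4: 160 + 120 = 280
  roll 5: 150 = 150
Every load is within 280 m, so 5 paper rolls suffice.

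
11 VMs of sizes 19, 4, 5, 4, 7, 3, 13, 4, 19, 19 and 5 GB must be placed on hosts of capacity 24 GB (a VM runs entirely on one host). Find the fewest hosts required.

5

Total = 19 + 19 + 19 + 13 + 7 + 5 + 5 + 4 + 4 + 4 + 3 = 102 GB.
Lower bound: ⌈102/24⌉ = 5 hosts.
A packing using 5 hosts:
  host 1: 19 + 5 = 24
  host 2: 19 + 5 = 24
  host 3: 19 + 4 = 23
  host 4: 13 + 7 + 4 = 24
  host 5: 4 + 3 = 7
This matches the lower bound, so 5 is optimal.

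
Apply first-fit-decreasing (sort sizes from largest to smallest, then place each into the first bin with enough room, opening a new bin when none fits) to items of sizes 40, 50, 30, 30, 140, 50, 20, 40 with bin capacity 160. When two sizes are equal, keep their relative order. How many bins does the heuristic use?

Sorted descending: 140, 50, 50, 40, 40, 30, 30, 20.
  140 → bin 1 (new)  [load 140/160]
  50 → bin 2 (new)  [load 50/160]
  50 → bin 2  [load 100/160]
  40 → bin 2  [load 140/160]
  40 → bin 3 (new)  [load 40/160]
  30 → bin 3  [load 70/160]
  30 → bin 3  [load 100/160]
  20 → bin 1  [load 160/160]
3 bins opened.

3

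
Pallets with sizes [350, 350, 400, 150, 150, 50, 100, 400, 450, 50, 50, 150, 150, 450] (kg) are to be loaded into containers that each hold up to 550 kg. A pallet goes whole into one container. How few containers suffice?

Total = 450 + 450 + 400 + 400 + 350 + 350 + 150 + 150 + 150 + 150 + 100 + 50 + 50 + 50 = 3250 kg.
Lower bound: ⌈3250/550⌉ = 6 containers.
A packing using 6 containers:
  container 1: 450 + 100 = 550
  container 2: 450 + 50 + 50 = 550
  container 3: 400 + 150 = 550
  container 4: 400 + 150 = 550
  container 5: 350 + 150 + 50 = 550
  container 6: 350 + 150 = 500
This matches the lower bound, so 6 is optimal.

6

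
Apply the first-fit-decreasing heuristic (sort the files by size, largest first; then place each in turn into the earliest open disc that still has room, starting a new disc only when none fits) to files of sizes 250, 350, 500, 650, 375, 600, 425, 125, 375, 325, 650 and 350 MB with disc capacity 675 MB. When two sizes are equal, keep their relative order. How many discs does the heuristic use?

Sorted descending: 650, 650, 600, 500, 425, 375, 375, 350, 350, 325, 250, 125.
  650 → disc 1 (new)  [load 650/675]
  650 → disc 2 (new)  [load 650/675]
  600 → disc 3 (new)  [load 600/675]
  500 → disc 4 (new)  [load 500/675]
  425 → disc 5 (new)  [load 425/675]
  375 → disc 6 (new)  [load 375/675]
  375 → disc 7 (new)  [load 375/675]
  350 → disc 8 (new)  [load 350/675]
  350 → disc 9 (new)  [load 350/675]
  325 → disc 8  [load 675/675]
  250 → disc 5  [load 675/675]
  125 → disc 4  [load 625/675]
9 discs opened.

9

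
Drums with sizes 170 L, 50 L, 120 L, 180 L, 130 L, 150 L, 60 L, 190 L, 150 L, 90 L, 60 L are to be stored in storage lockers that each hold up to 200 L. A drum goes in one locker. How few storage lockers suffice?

Total = 190 + 180 + 170 + 150 + 150 + 130 + 120 + 90 + 60 + 60 + 50 = 1350 L.
Lower bound: ⌈1350/200⌉ = 7 storage lockers.
A packing using 8 storage lockers:
  locker 1: 190 = 190
  locker 2: 180 = 180
  locker 3: 170 = 170
  locker 4: 150 + 50 = 200
  locker 5: 150 = 150
  locker 6: 130 + 60 = 190
  locker 7: 120 + 60 = 180
  locker 8: 90 = 90
No arrangement into 7 storage lockers stays within capacity, so 8 is optimal.

8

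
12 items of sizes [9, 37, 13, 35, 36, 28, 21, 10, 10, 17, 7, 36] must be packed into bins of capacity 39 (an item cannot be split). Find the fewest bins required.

Total = 37 + 36 + 36 + 35 + 28 + 21 + 17 + 13 + 10 + 10 + 9 + 7 = 259.
Lower bound: ⌈259/39⌉ = 7 bins.
A packing using 7 bins:
  bin 1: 37 = 37
  bin 2: 36 = 36
  bin 3: 36 = 36
  bin 4: 35 = 35
  bin 5: 28 + 10 = 38
  bin 6: 21 + 17 = 38
  bin 7: 13 + 10 + 9 + 7 = 39
This matches the lower bound, so 7 is optimal.

7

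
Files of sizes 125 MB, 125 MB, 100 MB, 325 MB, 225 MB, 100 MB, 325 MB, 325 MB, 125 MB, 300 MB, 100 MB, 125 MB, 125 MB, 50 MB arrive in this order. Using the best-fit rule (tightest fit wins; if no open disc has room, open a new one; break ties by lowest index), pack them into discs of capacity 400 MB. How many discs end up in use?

7

  125 → disc 1 (new)  [load 125/400]
  125 → disc 1  [load 250/400]
  100 → disc 1  [load 350/400]
  325 → disc 2 (new)  [load 325/400]
  225 → disc 3 (new)  [load 225/400]
  100 → disc 3  [load 325/400]
  325 → disc 4 (new)  [load 325/400]
  325 → disc 5 (new)  [load 325/400]
  125 → disc 6 (new)  [load 125/400]
  300 → disc 7 (new)  [load 300/400]
  100 → disc 7  [load 400/400]
  125 → disc 6  [load 250/400]
  125 → disc 6  [load 375/400]
  50 → disc 1  [load 400/400]
7 discs opened.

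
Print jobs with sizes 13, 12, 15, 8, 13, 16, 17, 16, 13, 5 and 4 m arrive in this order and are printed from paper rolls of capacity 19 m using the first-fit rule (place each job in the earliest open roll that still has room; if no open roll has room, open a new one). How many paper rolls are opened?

  13 → roll 1 (new)  [load 13/19]
  12 → roll 2 (new)  [load 12/19]
  15 → roll 3 (new)  [load 15/19]
  8 → roll 4 (new)  [load 8/19]
  13 → roll 5 (new)  [load 13/19]
  16 → roll 6 (new)  [load 16/19]
  17 → roll 7 (new)  [load 17/19]
  16 → roll 8 (new)  [load 16/19]
  13 → roll 9 (new)  [load 13/19]
  5 → roll 1  [load 18/19]
  4 → roll 2  [load 16/19]
9 paper rolls opened.

9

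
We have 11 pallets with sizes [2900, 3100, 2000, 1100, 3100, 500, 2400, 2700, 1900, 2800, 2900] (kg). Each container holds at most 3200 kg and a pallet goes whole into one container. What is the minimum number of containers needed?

Total = 3100 + 3100 + 2900 + 2900 + 2800 + 2700 + 2400 + 2000 + 1900 + 1100 + 500 = 25400 kg.
Lower bound: ⌈25400/3200⌉ = 8 containers.
Also, 9 pallets each exceed 1600 kg, and no two of those can share a container, so at least 9 containers are needed.
A packing using 9 containers:
  container 1: 3100 = 3100
  container 2: 3100 = 3100
  container 3: 2900 = 2900
  container 4: 2900 = 2900
  container 5: 2800 = 2800
  container 6: 2700 + 500 = 3200
  container 7: 2400 = 2400
  container 8: 2000 + 1100 = 3100
  container 9: 1900 = 1900
This matches the lower bound, so 9 is optimal.

9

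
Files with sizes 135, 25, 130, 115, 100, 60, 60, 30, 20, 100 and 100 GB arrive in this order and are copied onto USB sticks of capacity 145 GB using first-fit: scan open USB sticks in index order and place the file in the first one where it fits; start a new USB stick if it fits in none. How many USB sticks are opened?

7

  135 → USB stick 1 (new)  [load 135/145]
  25 → USB stick 2 (new)  [load 25/145]
  130 → USB stick 3 (new)  [load 130/145]
  115 → USB stick 2  [load 140/145]
  100 → USB stick 4 (new)  [load 100/145]
  60 → USB stick 5 (new)  [load 60/145]
  60 → USB stick 5  [load 120/145]
  30 → USB stick 4  [load 130/145]
  20 → USB stick 5  [load 140/145]
  100 → USB stick 6 (new)  [load 100/145]
  100 → USB stick 7 (new)  [load 100/145]
7 USB sticks opened.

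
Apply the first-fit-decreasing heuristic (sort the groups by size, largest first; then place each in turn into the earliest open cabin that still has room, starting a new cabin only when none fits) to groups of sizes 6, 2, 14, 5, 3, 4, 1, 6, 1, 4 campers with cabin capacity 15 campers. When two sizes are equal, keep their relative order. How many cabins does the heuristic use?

4

Sorted descending: 14, 6, 6, 5, 4, 4, 3, 2, 1, 1.
  14 → cabin 1 (new)  [load 14/15]
  6 → cabin 2 (new)  [load 6/15]
  6 → cabin 2  [load 12/15]
  5 → cabin 3 (new)  [load 5/15]
  4 → cabin 3  [load 9/15]
  4 → cabin 3  [load 13/15]
  3 → cabin 2  [load 15/15]
  2 → cabin 3  [load 15/15]
  1 → cabin 1  [load 15/15]
  1 → cabin 4 (new)  [load 1/15]
4 cabins opened.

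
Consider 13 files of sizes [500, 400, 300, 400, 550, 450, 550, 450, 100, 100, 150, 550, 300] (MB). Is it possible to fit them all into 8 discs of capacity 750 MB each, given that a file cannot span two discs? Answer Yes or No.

A valid assignment using 8 discs:
  disc 1: 550 + 150 = 700
  disc 2: 550 + 100 + 100 = 750
  disc 3: 550 = 550
  disc 4: 500 = 500
  disc 5: 450 + 300 = 750
  disc 6: 450 + 300 = 750
  disc 7: 400 = 400
  disc 8: 400 = 400
Every load is within 750 MB, so 8 discs suffice.

Yes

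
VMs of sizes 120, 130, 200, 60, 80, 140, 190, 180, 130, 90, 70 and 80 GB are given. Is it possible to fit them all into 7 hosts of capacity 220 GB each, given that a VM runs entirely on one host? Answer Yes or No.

Total = 1470 GB; ⌈1470/220⌉ = 7.
The bound of 7 does not rule out 7, but exhaustive search shows no assignment into 7 hosts of capacity 220 GB exists — the minimum is 8.

No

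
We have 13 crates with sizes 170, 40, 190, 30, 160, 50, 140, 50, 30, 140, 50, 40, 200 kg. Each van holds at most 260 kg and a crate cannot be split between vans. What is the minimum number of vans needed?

6

Total = 200 + 190 + 170 + 160 + 140 + 140 + 50 + 50 + 50 + 40 + 40 + 30 + 30 = 1290 kg.
Lower bound: ⌈1290/260⌉ = 5 vans.
Also, 6 crates each exceed 130 kg, and no two of those can share a van, so at least 6 vans are needed.
A packing using 6 vans:
  van 1: 200 + 50 = 250
  van 2: 190 + 50 = 240
  van 3: 170 + 50 + 40 = 260
  van 4: 160 + 40 + 30 + 30 = 260
  van 5: 140 = 140
  van 6: 140 = 140
This matches the lower bound, so 6 is optimal.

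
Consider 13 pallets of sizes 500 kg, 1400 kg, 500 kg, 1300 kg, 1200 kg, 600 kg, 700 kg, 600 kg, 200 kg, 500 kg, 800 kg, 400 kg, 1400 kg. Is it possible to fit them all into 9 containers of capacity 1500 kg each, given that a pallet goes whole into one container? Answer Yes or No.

Yes

A valid assignment using 8 containers:
  container 1: 1400 = 1400
  container 2: 1400 = 1400
  container 3: 1300 + 200 = 1500
  container 4: 1200 = 1200
  container 5: 800 + 700 = 1500
  container 6: 600 + 600 = 1200
  container 7: 500 + 500 + 500 = 1500
  container 8: 400 = 400
That uses only 8 ≤ 9, so 9 containers are enough.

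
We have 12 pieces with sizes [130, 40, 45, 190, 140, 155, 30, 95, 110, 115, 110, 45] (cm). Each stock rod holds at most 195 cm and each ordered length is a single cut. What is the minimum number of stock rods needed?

8

Total = 190 + 155 + 140 + 130 + 115 + 110 + 110 + 95 + 45 + 45 + 40 + 30 = 1205 cm.
Lower bound: ⌈1205/195⌉ = 7 stock rods.
A packing using 8 stock rods:
  stock rod 1: 190 = 190
  stock rod 2: 155 + 40 = 195
  stock rod 3: 140 + 45 = 185
  stock rod 4: 130 + 45 = 175
  stock rod 5: 115 + 30 = 145
  stock rod 6: 110 = 110
  stock rod 7: 110 = 110
  stock rod 8: 95 = 95
No arrangement into 7 stock rods stays within capacity, so 8 is optimal.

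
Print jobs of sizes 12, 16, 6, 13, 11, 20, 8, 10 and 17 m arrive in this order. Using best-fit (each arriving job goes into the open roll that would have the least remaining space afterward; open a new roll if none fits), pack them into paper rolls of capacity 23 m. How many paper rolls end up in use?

  12 → roll 1 (new)  [load 12/23]
  16 → roll 2 (new)  [load 16/23]
  6 → roll 2  [load 22/23]
  13 → roll 3 (new)  [load 13/23]
  11 → roll 1  [load 23/23]
  20 → roll 4 (new)  [load 20/23]
  8 → roll 3  [load 21/23]
  10 → roll 5 (new)  [load 10/23]
  17 → roll 6 (new)  [load 17/23]
6 paper rolls opened.

6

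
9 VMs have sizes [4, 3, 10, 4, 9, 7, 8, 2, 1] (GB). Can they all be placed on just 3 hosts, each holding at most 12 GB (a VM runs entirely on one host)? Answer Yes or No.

Total = 48 GB; ⌈48/12⌉ = 4.
At least 4 hosts are required, but only 3 are allowed.

No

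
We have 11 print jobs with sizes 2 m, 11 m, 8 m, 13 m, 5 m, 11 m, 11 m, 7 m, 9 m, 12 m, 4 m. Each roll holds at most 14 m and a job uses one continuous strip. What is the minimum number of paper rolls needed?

8

Total = 13 + 12 + 11 + 11 + 11 + 9 + 8 + 7 + 5 + 4 + 2 = 93 m.
Lower bound: ⌈93/14⌉ = 7 paper rolls.
A packing using 8 paper rolls:
  roll 1: 13 = 13
  roll 2: 12 + 2 = 14
  roll 3: 11 = 11
  roll 4: 11 = 11
  roll 5: 11 = 11
  roll 6: 9 + 5 = 14
  roll 7: 8 + 4 = 12
  roll 8: 7 = 7
No arrangement into 7 paper rolls stays within capacity, so 8 is optimal.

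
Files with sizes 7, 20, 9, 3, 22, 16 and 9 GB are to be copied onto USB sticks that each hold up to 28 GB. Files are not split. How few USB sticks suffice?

Total = 22 + 20 + 16 + 9 + 9 + 7 + 3 = 86 GB.
Lower bound: ⌈86/28⌉ = 4 USB sticks.
A packing using 4 USB sticks:
  USB stick 1: 22 + 3 = 25
  USB stick 2: 20 + 7 = 27
  USB stick 3: 16 + 9 = 25
  USB stick 4: 9 = 9
This matches the lower bound, so 4 is optimal.

4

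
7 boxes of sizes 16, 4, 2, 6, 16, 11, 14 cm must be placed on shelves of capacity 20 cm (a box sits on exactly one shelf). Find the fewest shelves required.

4

Total = 16 + 16 + 14 + 11 + 6 + 4 + 2 = 69 cm.
Lower bound: ⌈69/20⌉ = 4 shelves.
A packing using 4 shelves:
  shelf 1: 16 + 4 = 20
  shelf 2: 16 + 2 = 18
  shelf 3: 14 + 6 = 20
  shelf 4: 11 = 11
This matches the lower bound, so 4 is optimal.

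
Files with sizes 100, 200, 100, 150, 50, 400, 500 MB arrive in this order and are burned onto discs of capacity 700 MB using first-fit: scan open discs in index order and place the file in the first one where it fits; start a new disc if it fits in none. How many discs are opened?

  100 → disc 1 (new)  [load 100/700]
  200 → disc 1  [load 300/700]
  100 → disc 1  [load 400/700]
  150 → disc 1  [load 550/700]
  50 → disc 1  [load 600/700]
  400 → disc 2 (new)  [load 400/700]
  500 → disc 3 (new)  [load 500/700]
3 discs opened.

3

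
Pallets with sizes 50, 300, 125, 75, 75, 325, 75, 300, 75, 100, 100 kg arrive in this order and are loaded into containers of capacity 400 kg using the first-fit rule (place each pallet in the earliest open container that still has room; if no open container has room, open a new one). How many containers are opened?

  50 → container 1 (new)  [load 50/400]
  300 → container 1  [load 350/400]
  125 → container 2 (new)  [load 125/400]
  75 → container 2  [load 200/400]
  75 → container 2  [load 275/400]
  325 → container 3 (new)  [load 325/400]
  75 → container 2  [load 350/400]
  300 → container 4 (new)  [load 300/400]
  75 → container 3  [load 400/400]
  100 → container 4  [load 400/400]
  100 → container 5 (new)  [load 100/400]
5 containers opened.

5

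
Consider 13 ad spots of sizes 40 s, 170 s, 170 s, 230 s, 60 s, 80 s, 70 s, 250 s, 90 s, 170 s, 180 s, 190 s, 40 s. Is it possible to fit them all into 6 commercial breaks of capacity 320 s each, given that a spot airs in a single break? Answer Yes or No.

Total = 1740 s; ⌈1740/320⌉ = 6.
7 ad spots each exceed half the capacity and cannot share a break, forcing at least 7 commercial breaks.
At least 7 commercial breaks are required, but only 6 are allowed.

No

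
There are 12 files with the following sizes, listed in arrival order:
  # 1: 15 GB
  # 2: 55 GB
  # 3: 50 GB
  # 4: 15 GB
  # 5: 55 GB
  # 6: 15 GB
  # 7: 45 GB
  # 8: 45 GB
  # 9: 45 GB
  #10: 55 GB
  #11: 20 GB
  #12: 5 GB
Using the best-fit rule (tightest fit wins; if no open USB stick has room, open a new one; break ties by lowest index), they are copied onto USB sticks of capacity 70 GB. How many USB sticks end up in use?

7

  15 → USB stick 1 (new)  [load 15/70]
  55 → USB stick 1  [load 70/70]
  50 → USB stick 2 (new)  [load 50/70]
  15 → USB stick 2  [load 65/70]
  55 → USB stick 3 (new)  [load 55/70]
  15 → USB stick 3  [load 70/70]
  45 → USB stick 4 (new)  [load 45/70]
  45 → USB stick 5 (new)  [load 45/70]
  45 → USB stick 6 (new)  [load 45/70]
  55 → USB stick 7 (new)  [load 55/70]
  20 → USB stick 4  [load 65/70]
  5 → USB stick 2  [load 70/70]
7 USB sticks opened.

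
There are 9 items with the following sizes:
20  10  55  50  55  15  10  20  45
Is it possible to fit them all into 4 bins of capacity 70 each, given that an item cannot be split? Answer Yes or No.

Total = 280; ⌈280/70⌉ = 4.
The bound of 4 does not rule out 4, but exhaustive search shows no assignment into 4 bins of capacity 70 exists — the minimum is 5.

No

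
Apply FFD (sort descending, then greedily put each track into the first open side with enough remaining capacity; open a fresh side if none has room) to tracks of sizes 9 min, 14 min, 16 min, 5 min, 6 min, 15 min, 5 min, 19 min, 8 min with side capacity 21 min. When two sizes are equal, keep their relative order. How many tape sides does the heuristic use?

Sorted descending: 19, 16, 15, 14, 9, 8, 6, 5, 5.
  19 → side 1 (new)  [load 19/21]
  16 → side 2 (new)  [load 16/21]
  15 → side 3 (new)  [load 15/21]
  14 → side 4 (new)  [load 14/21]
  9 → side 5 (new)  [load 9/21]
  8 → side 5  [load 17/21]
  6 → side 3  [load 21/21]
  5 → side 2  [load 21/21]
  5 → side 4  [load 19/21]
5 tape sides opened.

5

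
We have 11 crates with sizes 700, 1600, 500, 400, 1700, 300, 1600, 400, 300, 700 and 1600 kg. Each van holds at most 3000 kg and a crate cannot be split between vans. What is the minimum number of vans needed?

4

Total = 1700 + 1600 + 1600 + 1600 + 700 + 700 + 500 + 400 + 400 + 300 + 300 = 9800 kg.
Lower bound: ⌈9800/3000⌉ = 4 vans.
A packing using 4 vans:
  van 1: 1700 + 700 + 500 = 2900
  van 2: 1600 + 700 + 400 + 300 = 3000
  van 3: 1600 + 400 + 300 = 2300
  van 4: 1600 = 1600
This matches the lower bound, so 4 is optimal.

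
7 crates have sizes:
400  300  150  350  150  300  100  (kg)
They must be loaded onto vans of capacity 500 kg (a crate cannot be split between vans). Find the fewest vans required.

Total = 400 + 350 + 300 + 300 + 150 + 150 + 100 = 1750 kg.
Lower bound: ⌈1750/500⌉ = 4 vans.
A packing using 4 vans:
  van 1: 400 + 100 = 500
  van 2: 350 + 150 = 500
  van 3: 300 + 150 = 450
  van 4: 300 = 300
This matches the lower bound, so 4 is optimal.

4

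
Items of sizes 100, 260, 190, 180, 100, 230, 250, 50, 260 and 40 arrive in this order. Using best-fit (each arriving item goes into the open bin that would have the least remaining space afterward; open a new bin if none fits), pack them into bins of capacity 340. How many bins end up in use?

6

  100 → bin 1 (new)  [load 100/340]
  260 → bin 2 (new)  [load 260/340]
  190 → bin 1  [load 290/340]
  180 → bin 3 (new)  [load 180/340]
  100 → bin 3  [load 280/340]
  230 → bin 4 (new)  [load 230/340]
  250 → bin 5 (new)  [load 250/340]
  50 → bin 1  [load 340/340]
  260 → bin 6 (new)  [load 260/340]
  40 → bin 3  [load 320/340]
6 bins opened.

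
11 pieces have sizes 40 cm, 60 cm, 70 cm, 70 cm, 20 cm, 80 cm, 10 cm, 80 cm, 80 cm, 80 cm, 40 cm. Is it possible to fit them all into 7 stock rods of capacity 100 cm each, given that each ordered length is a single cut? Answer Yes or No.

Total = 630 cm; ⌈630/100⌉ = 7.
The bound of 7 does not rule out 7, but exhaustive search shows no assignment into 7 stock rods of capacity 100 cm exists — the minimum is 8.

No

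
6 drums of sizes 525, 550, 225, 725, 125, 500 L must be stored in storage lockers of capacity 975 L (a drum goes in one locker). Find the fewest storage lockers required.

4

Total = 725 + 550 + 525 + 500 + 225 + 125 = 2650 L.
Lower bound: ⌈2650/975⌉ = 3 storage lockers.
Also, 4 drums each exceed 975/2 L, and no two of those can share a locker, so at least 4 storage lockers are needed.
A packing using 4 storage lockers:
  locker 1: 725 + 225 = 950
  locker 2: 550 + 125 = 675
  locker 3: 525 = 525
  locker 4: 500 = 500
This matches the lower bound, so 4 is optimal.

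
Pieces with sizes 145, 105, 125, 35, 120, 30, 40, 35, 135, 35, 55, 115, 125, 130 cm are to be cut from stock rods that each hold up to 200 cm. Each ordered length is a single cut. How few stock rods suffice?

8

Total = 145 + 135 + 130 + 125 + 125 + 120 + 115 + 105 + 55 + 40 + 35 + 35 + 35 + 30 = 1230 cm.
Lower bound: ⌈1230/200⌉ = 7 stock rods.
Also, 8 pieces each exceed 100 cm, and no two of those can share a stock rod, so at least 8 stock rods are needed.
A packing using 8 stock rods:
  stock rod 1: 145 + 55 = 200
  stock rod 2: 135 + 40 = 175
  stock rod 3: 130 + 35 + 35 = 200
  stock rod 4: 125 + 35 + 30 = 190
  stock rod 5: 125 = 125
  stock rod 6: 120 = 120
  stock rod 7: 115 = 115
  stock rod 8: 105 = 105
This matches the lower bound, so 8 is optimal.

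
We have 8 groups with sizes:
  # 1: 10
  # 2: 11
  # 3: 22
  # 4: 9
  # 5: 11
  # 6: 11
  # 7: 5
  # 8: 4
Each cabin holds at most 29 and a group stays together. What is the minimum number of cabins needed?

4

Total = 22 + 11 + 11 + 11 + 10 + 9 + 5 + 4 = 83.
Lower bound: ⌈83/29⌉ = 3 cabins.
A packing using 4 cabins:
  cabin 1: 22 + 5 = 27
  cabin 2: 11 + 11 + 4 = 26
  cabin 3: 11 + 10 = 21
  cabin 4: 9 = 9
No arrangement into 3 cabins stays within capacity, so 4 is optimal.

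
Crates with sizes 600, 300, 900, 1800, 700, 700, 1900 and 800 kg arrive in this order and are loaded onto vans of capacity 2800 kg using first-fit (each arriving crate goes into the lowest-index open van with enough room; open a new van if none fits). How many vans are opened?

3

  600 → van 1 (new)  [load 600/2800]
  300 → van 1  [load 900/2800]
  900 → van 1  [load 1800/2800]
  1800 → van 2 (new)  [load 1800/2800]
  700 → van 1  [load 2500/2800]
  700 → van 2  [load 2500/2800]
  1900 → van 3 (new)  [load 1900/2800]
  800 → van 3  [load 2700/2800]
3 vans opened.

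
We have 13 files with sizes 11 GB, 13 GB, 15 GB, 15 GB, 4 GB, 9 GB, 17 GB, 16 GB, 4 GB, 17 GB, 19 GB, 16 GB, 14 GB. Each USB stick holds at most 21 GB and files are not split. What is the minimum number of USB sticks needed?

Total = 19 + 17 + 17 + 16 + 16 + 15 + 15 + 14 + 13 + 11 + 9 + 4 + 4 = 170 GB.
Lower bound: ⌈170/21⌉ = 9 USB sticks.
Also, 10 files each exceed 21/2 GB, and no two of those can share a USB stick, so at least 10 USB sticks are needed.
A packing using 10 USB sticks:
  USB stick 1: 19 = 19
  USB stick 2: 17 + 4 = 21
  USB stick 3: 17 + 4 = 21
  USB stick 4: 16 = 16
  USB stick 5: 16 = 16
  USB stick 6: 15 = 15
  USB stick 7: 15 = 15
  USB stick 8: 14 = 14
  USB stick 9: 13 = 13
  USB stick 10: 11 + 9 = 20
This matches the lower bound, so 10 is optimal.

10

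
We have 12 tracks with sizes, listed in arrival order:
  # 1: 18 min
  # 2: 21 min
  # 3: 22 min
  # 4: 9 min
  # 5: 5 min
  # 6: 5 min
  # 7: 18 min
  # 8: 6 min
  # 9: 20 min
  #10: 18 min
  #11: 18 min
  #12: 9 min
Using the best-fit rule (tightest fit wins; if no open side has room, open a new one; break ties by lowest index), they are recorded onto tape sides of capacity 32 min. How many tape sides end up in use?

  18 → side 1 (new)  [load 18/32]
  21 → side 2 (new)  [load 21/32]
  22 → side 3 (new)  [load 22/32]
  9 → side 3  [load 31/32]
  5 → side 2  [load 26/32]
  5 → side 2  [load 31/32]
  18 → side 4 (new)  [load 18/32]
  6 → side 1  [load 24/32]
  20 → side 5 (new)  [load 20/32]
  18 → side 6 (new)  [load 18/32]
  18 → side 7 (new)  [load 18/32]
  9 → side 5  [load 29/32]
7 tape sides opened.

7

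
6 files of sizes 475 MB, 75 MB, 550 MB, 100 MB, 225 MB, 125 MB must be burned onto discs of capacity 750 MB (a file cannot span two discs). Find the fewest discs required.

Total = 550 + 475 + 225 + 125 + 100 + 75 = 1550 MB.
Lower bound: ⌈1550/750⌉ = 3 discs.
A packing using 3 discs:
  disc 1: 550 + 125 + 75 = 750
  disc 2: 475 + 225 = 700
  disc 3: 100 = 100
This matches the lower bound, so 3 is optimal.

3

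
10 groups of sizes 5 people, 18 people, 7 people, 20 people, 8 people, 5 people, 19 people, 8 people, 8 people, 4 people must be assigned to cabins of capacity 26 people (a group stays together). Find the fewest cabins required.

4

Total = 20 + 19 + 18 + 8 + 8 + 8 + 7 + 5 + 5 + 4 = 102 people.
Lower bound: ⌈102/26⌉ = 4 cabins.
A packing using 4 cabins:
  cabin 1: 20 + 5 = 25
  cabin 2: 19 + 7 = 26
  cabin 3: 18 + 8 = 26
  cabin 4: 8 + 8 + 5 + 4 = 25
This matches the lower bound, so 4 is optimal.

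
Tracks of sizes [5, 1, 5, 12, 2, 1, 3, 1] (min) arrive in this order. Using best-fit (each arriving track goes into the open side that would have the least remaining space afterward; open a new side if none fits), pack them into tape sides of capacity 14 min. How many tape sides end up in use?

3

  5 → side 1 (new)  [load 5/14]
  1 → side 1  [load 6/14]
  5 → side 1  [load 11/14]
  12 → side 2 (new)  [load 12/14]
  2 → side 2  [load 14/14]
  1 → side 1  [load 12/14]
  3 → side 3 (new)  [load 3/14]
  1 → side 1  [load 13/14]
3 tape sides opened.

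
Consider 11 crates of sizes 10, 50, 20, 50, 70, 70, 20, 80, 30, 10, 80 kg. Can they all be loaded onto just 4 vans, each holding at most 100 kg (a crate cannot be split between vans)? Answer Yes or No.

Total = 490 kg; ⌈490/100⌉ = 5.
At least 5 vans are required, but only 4 are allowed.

No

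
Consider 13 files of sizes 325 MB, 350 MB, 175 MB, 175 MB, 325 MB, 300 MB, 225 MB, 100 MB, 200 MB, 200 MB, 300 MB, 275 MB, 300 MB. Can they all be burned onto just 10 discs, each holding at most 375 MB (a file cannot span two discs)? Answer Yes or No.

Yes

A valid assignment using 10 discs:
  disc 1: 350 = 350
  disc 2: 325 = 325
  disc 3: 325 = 325
  disc 4: 300 = 300
  disc 5: 300 = 300
  disc 6: 300 = 300
  disc 7: 275 + 100 = 375
  disc 8: 225 = 225
  disc 9: 200 + 175 = 375
  disc 10: 200 + 175 = 375
Every load is within 375 MB, so 10 discs suffice.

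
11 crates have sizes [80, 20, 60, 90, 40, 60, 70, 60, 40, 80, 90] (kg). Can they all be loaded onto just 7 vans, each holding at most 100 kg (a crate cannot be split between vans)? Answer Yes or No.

Total = 690 kg; ⌈690/100⌉ = 7.
8 crates each exceed half the capacity and cannot share a van, forcing at least 8 vans.
At least 8 vans are required, but only 7 are allowed.

No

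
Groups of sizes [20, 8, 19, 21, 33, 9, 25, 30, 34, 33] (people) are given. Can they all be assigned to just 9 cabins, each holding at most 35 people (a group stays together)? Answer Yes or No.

A valid assignment using 8 cabins:
  cabin 1: 34 = 34
  cabin 2: 33 = 33
  cabin 3: 33 = 33
  cabin 4: 30 = 30
  cabin 5: 25 + 9 = 34
  cabin 6: 21 + 8 = 29
  cabin 7: 20 = 20
  cabin 8: 19 = 19
That uses only 8 ≤ 9, so 9 cabins are enough.

Yes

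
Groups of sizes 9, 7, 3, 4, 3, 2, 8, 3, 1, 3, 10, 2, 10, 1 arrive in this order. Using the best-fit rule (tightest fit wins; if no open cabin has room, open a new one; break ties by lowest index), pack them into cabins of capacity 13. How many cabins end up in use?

  9 → cabin 1 (new)  [load 9/13]
  7 → cabin 2 (new)  [load 7/13]
  3 → cabin 1  [load 12/13]
  4 → cabin 2  [load 11/13]
  3 → cabin 3 (new)  [load 3/13]
  2 → cabin 2  [load 13/13]
  8 → cabin 3  [load 11/13]
  3 → cabin 4 (new)  [load 3/13]
  1 → cabin 1  [load 13/13]
  3 → cabin 4  [load 6/13]
  10 → cabin 5 (new)  [load 10/13]
  2 → cabin 3  [load 13/13]
  10 → cabin 6 (new)  [load 10/13]
  1 → cabin 5  [load 11/13]
6 cabins opened.

6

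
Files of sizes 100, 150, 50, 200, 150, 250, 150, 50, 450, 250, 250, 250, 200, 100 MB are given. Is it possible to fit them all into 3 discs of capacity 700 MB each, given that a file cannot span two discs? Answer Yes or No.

Total = 2600 MB; ⌈2600/700⌉ = 4.
At least 4 discs are required, but only 3 are allowed.

No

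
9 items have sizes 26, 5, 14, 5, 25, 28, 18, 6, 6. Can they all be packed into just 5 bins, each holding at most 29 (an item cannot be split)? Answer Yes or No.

A valid assignment using 5 bins:
  bin 1: 28 = 28
  bin 2: 26 = 26
  bin 3: 25 = 25
  bin 4: 18 + 6 + 5 = 29
  bin 5: 14 + 6 + 5 = 25
Every load is within 29, so 5 bins suffice.

Yes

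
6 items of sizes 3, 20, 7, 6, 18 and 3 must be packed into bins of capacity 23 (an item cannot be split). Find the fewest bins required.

Total = 20 + 18 + 7 + 6 + 3 + 3 = 57.
Lower bound: ⌈57/23⌉ = 3 bins.
A packing using 3 bins:
  bin 1: 20 + 3 = 23
  bin 2: 18 + 3 = 21
  bin 3: 7 + 6 = 13
This matches the lower bound, so 3 is optimal.

3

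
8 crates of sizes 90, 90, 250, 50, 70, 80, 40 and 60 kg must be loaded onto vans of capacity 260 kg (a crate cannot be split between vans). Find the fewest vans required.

3

Total = 250 + 90 + 90 + 80 + 70 + 60 + 50 + 40 = 730 kg.
Lower bound: ⌈730/260⌉ = 3 vans.
A packing using 3 vans:
  van 1: 250 = 250
  van 2: 90 + 90 + 80 = 260
  van 3: 70 + 60 + 50 + 40 = 220
This matches the lower bound, so 3 is optimal.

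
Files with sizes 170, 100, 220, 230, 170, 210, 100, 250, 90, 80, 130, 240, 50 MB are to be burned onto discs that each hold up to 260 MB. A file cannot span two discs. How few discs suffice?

Total = 250 + 240 + 230 + 220 + 210 + 170 + 170 + 130 + 100 + 100 + 90 + 80 + 50 = 2040 MB.
Lower bound: ⌈2040/260⌉ = 8 discs.
A packing using 9 discs:
  disc 1: 250 = 250
  disc 2: 240 = 240
  disc 3: 230 = 230
  disc 4: 220 = 220
  disc 5: 210 + 50 = 260
  disc 6: 170 + 90 = 260
  disc 7: 170 + 80 = 250
  disc 8: 130 + 100 = 230
  disc 9: 100 = 100
No arrangement into 8 discs stays within capacity, so 9 is optimal.

9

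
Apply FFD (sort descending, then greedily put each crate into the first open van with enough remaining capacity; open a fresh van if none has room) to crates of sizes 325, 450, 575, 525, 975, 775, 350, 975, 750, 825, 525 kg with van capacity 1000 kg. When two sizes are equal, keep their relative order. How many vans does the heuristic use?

8

Sorted descending: 975, 975, 825, 775, 750, 575, 525, 525, 450, 350, 325.
  975 → van 1 (new)  [load 975/1000]
  975 → van 2 (new)  [load 975/1000]
  825 → van 3 (new)  [load 825/1000]
  775 → van 4 (new)  [load 775/1000]
  750 → van 5 (new)  [load 750/1000]
  575 → van 6 (new)  [load 575/1000]
  525 → van 7 (new)  [load 525/1000]
  525 → van 8 (new)  [load 525/1000]
  450 → van 7  [load 975/1000]
  350 → van 6  [load 925/1000]
  325 → van 8  [load 850/1000]
8 vans opened.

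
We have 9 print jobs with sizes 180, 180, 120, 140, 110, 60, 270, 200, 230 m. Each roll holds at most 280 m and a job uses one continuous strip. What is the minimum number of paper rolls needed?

7

Total = 270 + 230 + 200 + 180 + 180 + 140 + 120 + 110 + 60 = 1490 m.
Lower bound: ⌈1490/280⌉ = 6 paper rolls.
A packing using 7 paper rolls:
  roll 1: 270 = 270
  roll 2: 230 = 230
  roll 3: 200 + 60 = 260
  roll 4: 180 = 180
  roll 5: 180 = 180
  roll 6: 140 + 120 = 260
  roll 7: 110 = 110
No arrangement into 6 paper rolls stays within capacity, so 7 is optimal.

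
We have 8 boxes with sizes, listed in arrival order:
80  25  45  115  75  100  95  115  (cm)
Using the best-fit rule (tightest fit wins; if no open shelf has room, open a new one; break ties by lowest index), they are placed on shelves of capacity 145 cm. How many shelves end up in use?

6

  80 → shelf 1 (new)  [load 80/145]
  25 → shelf 1  [load 105/145]
  45 → shelf 2 (new)  [load 45/145]
  115 → shelf 3 (new)  [load 115/145]
  75 → shelf 2  [load 120/145]
  100 → shelf 4 (new)  [load 100/145]
  95 → shelf 5 (new)  [load 95/145]
  115 → shelf 6 (new)  [load 115/145]
6 shelves opened.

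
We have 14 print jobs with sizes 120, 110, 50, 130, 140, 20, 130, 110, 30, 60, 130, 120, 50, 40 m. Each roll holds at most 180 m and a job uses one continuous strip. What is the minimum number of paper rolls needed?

8

Total = 140 + 130 + 130 + 130 + 120 + 120 + 110 + 110 + 60 + 50 + 50 + 40 + 30 + 20 = 1240 m.
Lower bound: ⌈1240/180⌉ = 7 paper rolls.
Also, 8 print jobs each exceed 90 m, and no two of those can share a roll, so at least 8 paper rolls are needed.
A packing using 8 paper rolls:
  roll 1: 140 + 40 = 180
  roll 2: 130 + 50 = 180
  roll 3: 130 + 50 = 180
  roll 4: 130 + 30 + 20 = 180
  roll 5: 120 + 60 = 180
  roll 6: 120 = 120
  roll 7: 110 = 110
  roll 8: 110 = 110
This matches the lower bound, so 8 is optimal.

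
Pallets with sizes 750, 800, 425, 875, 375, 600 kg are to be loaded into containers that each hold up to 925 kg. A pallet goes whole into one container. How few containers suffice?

5

Total = 875 + 800 + 750 + 600 + 425 + 375 = 3825 kg.
Lower bound: ⌈3825/925⌉ = 5 containers.
A packing using 5 containers:
  container 1: 875 = 875
  container 2: 800 = 800
  container 3: 750 = 750
  container 4: 600 = 600
  container 5: 425 + 375 = 800
This matches the lower bound, so 5 is optimal.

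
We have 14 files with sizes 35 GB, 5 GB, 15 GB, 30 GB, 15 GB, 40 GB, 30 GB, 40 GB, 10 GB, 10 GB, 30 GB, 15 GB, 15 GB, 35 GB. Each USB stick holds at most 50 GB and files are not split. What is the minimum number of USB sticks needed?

7

Total = 40 + 40 + 35 + 35 + 30 + 30 + 30 + 15 + 15 + 15 + 15 + 10 + 10 + 5 = 325 GB.
Lower bound: ⌈325/50⌉ = 7 USB sticks.
A packing using 7 USB sticks:
  USB stick 1: 40 + 10 = 50
  USB stick 2: 40 + 10 = 50
  USB stick 3: 35 + 15 = 50
  USB stick 4: 35 + 15 = 50
  USB stick 5: 30 + 15 + 5 = 50
  USB stick 6: 30 + 15 = 45
  USB stick 7: 30 = 30
This matches the lower bound, so 7 is optimal.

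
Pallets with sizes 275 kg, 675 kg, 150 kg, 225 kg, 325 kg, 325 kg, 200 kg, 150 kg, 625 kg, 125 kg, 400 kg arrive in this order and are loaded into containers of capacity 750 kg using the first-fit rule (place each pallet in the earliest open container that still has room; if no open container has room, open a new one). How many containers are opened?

6

  275 → container 1 (new)  [load 275/750]
  675 → container 2 (new)  [load 675/750]
  150 → container 1  [load 425/750]
  225 → container 1  [load 650/750]
  325 → container 3 (new)  [load 325/750]
  325 → container 3  [load 650/750]
  200 → container 4 (new)  [load 200/750]
  150 → container 4  [load 350/750]
  625 → container 5 (new)  [load 625/750]
  125 → container 4  [load 475/750]
  400 → container 6 (new)  [load 400/750]
6 containers opened.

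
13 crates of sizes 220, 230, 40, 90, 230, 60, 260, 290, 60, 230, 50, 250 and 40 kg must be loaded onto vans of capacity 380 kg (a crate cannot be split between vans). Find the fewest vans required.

7

Total = 290 + 260 + 250 + 230 + 230 + 230 + 220 + 90 + 60 + 60 + 50 + 40 + 40 = 2050 kg.
Lower bound: ⌈2050/380⌉ = 6 vans.
Also, 7 crates each exceed 190 kg, and no two of those can share a van, so at least 7 vans are needed.
A packing using 7 vans:
  van 1: 290 + 90 = 380
  van 2: 260 + 60 + 60 = 380
  van 3: 250 + 50 + 40 + 40 = 380
  van 4: 230 = 230
  van 5: 230 = 230
  van 6: 230 = 230
  van 7: 220 = 220
This matches the lower bound, so 7 is optimal.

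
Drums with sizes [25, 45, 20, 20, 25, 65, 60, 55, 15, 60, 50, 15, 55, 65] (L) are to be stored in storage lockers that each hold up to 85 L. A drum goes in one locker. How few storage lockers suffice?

8

Total = 65 + 65 + 60 + 60 + 55 + 55 + 50 + 45 + 25 + 25 + 20 + 20 + 15 + 15 = 575 L.
Lower bound: ⌈575/85⌉ = 7 storage lockers.
Also, 8 drums each exceed 85/2 L, and no two of those can share a locker, so at least 8 storage lockers are needed.
A packing using 8 storage lockers:
  locker 1: 65 + 20 = 85
  locker 2: 65 + 20 = 85
  locker 3: 60 + 25 = 85
  locker 4: 60 + 25 = 85
  locker 5: 55 + 15 + 15 = 85
  locker 6: 55 = 55
  locker 7: 50 = 50
  locker 8: 45 = 45
This matches the lower bound, so 8 is optimal.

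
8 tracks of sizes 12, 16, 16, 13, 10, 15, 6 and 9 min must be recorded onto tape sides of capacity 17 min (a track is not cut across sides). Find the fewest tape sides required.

7

Total = 16 + 16 + 15 + 13 + 12 + 10 + 9 + 6 = 97 min.
Lower bound: ⌈97/17⌉ = 6 tape sides.
Also, 7 tracks each exceed 17/2 min, and no two of those can share a side, so at least 7 tape sides are needed.
A packing using 7 tape sides:
  side 1: 16 = 16
  side 2: 16 = 16
  side 3: 15 = 15
  side 4: 13 = 13
  side 5: 12 = 12
  side 6: 10 + 6 = 16
  side 7: 9 = 9
This matches the lower bound, so 7 is optimal.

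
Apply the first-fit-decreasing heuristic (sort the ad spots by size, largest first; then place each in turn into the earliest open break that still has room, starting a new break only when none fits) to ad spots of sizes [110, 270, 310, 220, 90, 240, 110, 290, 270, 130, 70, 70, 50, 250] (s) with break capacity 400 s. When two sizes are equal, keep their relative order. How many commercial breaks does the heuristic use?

Sorted descending: 310, 290, 270, 270, 250, 240, 220, 130, 110, 110, 90, 70, 70, 50.
  310 → break 1 (new)  [load 310/400]
  290 → break 2 (new)  [load 290/400]
  270 → break 3 (new)  [load 270/400]
  270 → break 4 (new)  [load 270/400]
  250 → break 5 (new)  [load 250/400]
  240 → break 6 (new)  [load 240/400]
  220 → break 7 (new)  [load 220/400]
  130 → break 3  [load 400/400]
  110 → break 2  [load 400/400]
  110 → break 4  [load 380/400]
  90 → break 1  [load 400/400]
  70 → break 5  [load 320/400]
  70 → break 5  [load 390/400]
  50 → break 6  [load 290/400]
7 commercial breaks opened.

7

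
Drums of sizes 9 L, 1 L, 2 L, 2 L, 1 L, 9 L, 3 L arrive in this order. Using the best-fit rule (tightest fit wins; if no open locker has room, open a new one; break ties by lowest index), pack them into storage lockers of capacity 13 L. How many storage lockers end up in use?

  9 → locker 1 (new)  [load 9/13]
  1 → locker 1  [load 10/13]
  2 → locker 1  [load 12/13]
  2 → locker 2 (new)  [load 2/13]
  1 → locker 1  [load 13/13]
  9 → locker 2  [load 11/13]
  3 → locker 3 (new)  [load 3/13]
3 storage lockers opened.

3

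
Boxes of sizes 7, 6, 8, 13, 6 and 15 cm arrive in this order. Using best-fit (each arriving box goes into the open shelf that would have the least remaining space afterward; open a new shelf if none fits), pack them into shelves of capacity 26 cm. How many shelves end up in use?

3

  7 → shelf 1 (new)  [load 7/26]
  6 → shelf 1  [load 13/26]
  8 → shelf 1  [load 21/26]
  13 → shelf 2 (new)  [load 13/26]
  6 → shelf 2  [load 19/26]
  15 → shelf 3 (new)  [load 15/26]
3 shelves opened.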